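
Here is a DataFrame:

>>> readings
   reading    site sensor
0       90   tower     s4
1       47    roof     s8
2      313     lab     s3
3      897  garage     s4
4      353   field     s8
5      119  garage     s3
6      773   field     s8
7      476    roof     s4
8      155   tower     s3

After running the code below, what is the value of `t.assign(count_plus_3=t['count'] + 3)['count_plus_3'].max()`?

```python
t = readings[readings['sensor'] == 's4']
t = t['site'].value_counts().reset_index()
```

4

filter rows where sensor == 's4':
   reading    site sensor
0       90   tower     s4
3      897  garage     s4
7      476    roof     s4
value_counts of site:
site
tower     1
garage    1
roof      1
Name: count, dtype: int64
reset_index():
     site  count
0   tower      1
1  garage      1
2    roof      1
add column count_plus_3 = t['count'] + 3:
     site  count  count_plus_3
0   tower      1             4
1  garage      1             4
2    roof      1             4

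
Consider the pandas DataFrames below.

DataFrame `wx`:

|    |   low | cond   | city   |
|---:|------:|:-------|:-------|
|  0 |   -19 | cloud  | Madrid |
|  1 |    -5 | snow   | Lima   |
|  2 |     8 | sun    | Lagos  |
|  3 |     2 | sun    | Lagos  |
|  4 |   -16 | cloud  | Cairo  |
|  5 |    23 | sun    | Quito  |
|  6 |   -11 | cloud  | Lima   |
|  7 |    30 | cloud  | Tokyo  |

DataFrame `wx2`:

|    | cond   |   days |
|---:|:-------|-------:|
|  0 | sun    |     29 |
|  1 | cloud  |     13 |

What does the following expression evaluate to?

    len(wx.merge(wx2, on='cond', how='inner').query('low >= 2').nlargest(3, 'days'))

3

merge on 'cond' (how='inner') → 7 rows:
   low   cond    city  days
0  -19  cloud  Madrid    13
1    8    sun   Lagos    29
2    2    sun   Lagos    29
3  -16  cloud   Cairo    13
4   23    sun   Quito    29
5  -11  cloud    Lima    13
6   30  cloud   Tokyo    13
filter rows where low >= 2:
   low   cond   city  days
1    8    sun  Lagos    29
2    2    sun  Lagos    29
4   23    sun  Quito    29
6   30  cloud  Tokyo    13
take 3 rows with largest days:
   low cond   city  days
1    8  sun  Lagos    29
2    2  sun  Lagos    29
4   23  sun  Quito    29
Hence 3.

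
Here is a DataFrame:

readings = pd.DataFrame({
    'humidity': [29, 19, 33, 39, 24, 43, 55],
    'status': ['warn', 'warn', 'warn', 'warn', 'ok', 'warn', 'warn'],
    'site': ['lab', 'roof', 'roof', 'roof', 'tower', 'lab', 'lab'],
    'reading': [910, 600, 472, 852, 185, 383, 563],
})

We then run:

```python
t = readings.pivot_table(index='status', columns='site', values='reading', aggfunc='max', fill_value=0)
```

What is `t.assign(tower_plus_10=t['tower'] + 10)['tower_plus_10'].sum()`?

205

pivot: rows=status, cols=site, max(reading):
site    lab  roof  tower
status                  
ok        0     0    185
warn    910   852      0
add column tower_plus_10 = t['tower'] + 10:
site    lab  roof  tower  tower_plus_10
status                                 
ok        0     0    185            195
warn    910   852      0             10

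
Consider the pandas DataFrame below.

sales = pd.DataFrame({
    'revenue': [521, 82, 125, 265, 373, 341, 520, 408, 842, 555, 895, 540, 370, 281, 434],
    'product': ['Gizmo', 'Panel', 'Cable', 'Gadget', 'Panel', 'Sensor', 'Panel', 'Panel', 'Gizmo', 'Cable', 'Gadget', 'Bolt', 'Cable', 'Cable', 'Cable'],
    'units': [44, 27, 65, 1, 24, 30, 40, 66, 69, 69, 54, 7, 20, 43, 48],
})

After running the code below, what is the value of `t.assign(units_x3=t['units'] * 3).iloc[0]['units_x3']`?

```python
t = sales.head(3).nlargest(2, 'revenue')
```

132

take first 3 rows:
   revenue product  units
0      521   Gizmo     44
1       82   Panel     27
2      125   Cable     65
take 2 rows with largest revenue:
   revenue product  units
0      521   Gizmo     44
2      125   Cable     65
add column units_x3 = t['units'] * 3:
   revenue product  units  units_x3
0      521   Gizmo     44       132
2      125   Cable     65       195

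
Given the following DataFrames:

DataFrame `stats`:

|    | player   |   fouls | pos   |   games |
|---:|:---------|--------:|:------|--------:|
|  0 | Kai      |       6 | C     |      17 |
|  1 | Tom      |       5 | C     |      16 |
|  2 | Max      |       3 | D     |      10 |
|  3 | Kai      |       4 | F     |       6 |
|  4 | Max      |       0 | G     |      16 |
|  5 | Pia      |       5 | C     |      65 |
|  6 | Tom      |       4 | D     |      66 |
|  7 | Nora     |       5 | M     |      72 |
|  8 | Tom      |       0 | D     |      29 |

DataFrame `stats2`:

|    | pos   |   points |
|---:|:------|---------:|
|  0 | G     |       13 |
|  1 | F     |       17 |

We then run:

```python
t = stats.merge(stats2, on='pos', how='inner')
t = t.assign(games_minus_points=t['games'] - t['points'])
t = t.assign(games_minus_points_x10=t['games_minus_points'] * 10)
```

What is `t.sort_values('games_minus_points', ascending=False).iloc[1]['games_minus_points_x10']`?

merge on 'pos' (how='inner') → 2 rows:
  player  fouls pos  games  points
0    Kai      4   F      6      17
1    Max      0   G     16      13
add column games_minus_points = t['games'] - t['points']:
  player  fouls pos  games  points  games_minus_points
0    Kai      4   F      6      17                 -11
1    Max      0   G     16      13                   3
add column games_minus_points_x10 = t['games_minus_points'] * 10:
  player  fouls pos  games  points  games_minus_points  games_minus_points_x10
0    Kai      4   F      6      17                 -11                    -110
1    Max      0   G     16      13                   3                      30
sort by games_minus_points descending:
  player  fouls pos  games  points  games_minus_points  games_minus_points_x10
1    Max      0   G     16      13                   3                      30
0    Kai      4   F      6      17                 -11                    -110
Finally, value at position 1, column 'games_minus_points_x10' = -110.

-110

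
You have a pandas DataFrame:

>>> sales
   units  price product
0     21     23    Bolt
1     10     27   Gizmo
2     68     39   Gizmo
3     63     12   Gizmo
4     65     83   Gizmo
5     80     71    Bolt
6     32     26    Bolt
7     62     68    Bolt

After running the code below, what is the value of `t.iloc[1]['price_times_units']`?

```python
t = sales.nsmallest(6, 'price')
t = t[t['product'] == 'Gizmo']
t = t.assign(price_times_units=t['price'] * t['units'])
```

take 6 rows with smallest price:
   units  price product
3     63     12   Gizmo
0     21     23    Bolt
6     32     26    Bolt
1     10     27   Gizmo
2     68     39   Gizmo
7     62     68    Bolt
filter rows where product == 'Gizmo':
   units  price product
3     63     12   Gizmo
1     10     27   Gizmo
2     68     39   Gizmo
add column price_times_units = t['price'] * t['units']:
   units  price product  price_times_units
3     63     12   Gizmo                756
1     10     27   Gizmo                270
2     68     39   Gizmo               2652
Reading off the value at position 1, column 'price_times_units', we get 270.

270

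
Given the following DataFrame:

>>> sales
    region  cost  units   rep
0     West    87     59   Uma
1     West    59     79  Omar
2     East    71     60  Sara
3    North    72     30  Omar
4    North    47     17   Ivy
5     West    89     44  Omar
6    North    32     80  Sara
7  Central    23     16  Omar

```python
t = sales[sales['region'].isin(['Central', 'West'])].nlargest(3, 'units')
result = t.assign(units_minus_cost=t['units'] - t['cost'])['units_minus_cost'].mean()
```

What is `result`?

filter rows where region in ['Central', 'West']:
    region  cost  units   rep
0     West    87     59   Uma
1     West    59     79  Omar
5     West    89     44  Omar
7  Central    23     16  Omar
take 3 rows with largest units:
  region  cost  units   rep
1   West    59     79  Omar
0   West    87     59   Uma
5   West    89     44  Omar
add column units_minus_cost = t['units'] - t['cost']:
  region  cost  units   rep  units_minus_cost
1   West    59     79  Omar                20
0   West    87     59   Uma               -28
5   West    89     44  Omar               -45

-17.6666666667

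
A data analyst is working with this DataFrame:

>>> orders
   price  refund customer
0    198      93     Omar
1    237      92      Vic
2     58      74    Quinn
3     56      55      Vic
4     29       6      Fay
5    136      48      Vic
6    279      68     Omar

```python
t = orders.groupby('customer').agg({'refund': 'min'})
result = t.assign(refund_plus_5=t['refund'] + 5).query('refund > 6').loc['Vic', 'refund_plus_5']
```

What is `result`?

group by customer, min of refund:
          refund
customer        
Fay            6
Omar          68
Quinn         74
Vic           48
add column refund_plus_5 = t['refund'] + 5:
          refund  refund_plus_5
customer                       
Fay            6             11
Omar          68             73
Quinn         74             79
Vic           48             53
filter rows where refund > 6:
          refund  refund_plus_5
customer                       
Omar          68             73
Quinn         74             79
Vic           48             53
Hence 53.

53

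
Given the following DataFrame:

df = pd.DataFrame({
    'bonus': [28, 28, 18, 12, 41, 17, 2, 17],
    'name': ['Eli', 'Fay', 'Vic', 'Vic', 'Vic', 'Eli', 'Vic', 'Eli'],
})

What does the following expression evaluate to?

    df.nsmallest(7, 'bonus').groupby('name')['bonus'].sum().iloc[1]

28

take 7 rows with smallest bonus:
   bonus name
6      2  Vic
3     12  Vic
5     17  Eli
7     17  Eli
2     18  Vic
0     28  Eli
1     28  Fay
group by name, sum of bonus:
name
Eli    62
Fay    28
Vic    32
Name: bonus, dtype: int64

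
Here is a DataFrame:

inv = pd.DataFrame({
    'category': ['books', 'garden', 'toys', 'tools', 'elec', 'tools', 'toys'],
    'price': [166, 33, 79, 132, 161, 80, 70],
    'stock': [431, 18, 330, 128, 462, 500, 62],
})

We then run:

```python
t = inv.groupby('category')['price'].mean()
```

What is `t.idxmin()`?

group by category, mean of price:
category
books     166.0
elec      161.0
garden     33.0
tools     106.0
toys       74.5
Name: price, dtype: float64
Hence garden.

garden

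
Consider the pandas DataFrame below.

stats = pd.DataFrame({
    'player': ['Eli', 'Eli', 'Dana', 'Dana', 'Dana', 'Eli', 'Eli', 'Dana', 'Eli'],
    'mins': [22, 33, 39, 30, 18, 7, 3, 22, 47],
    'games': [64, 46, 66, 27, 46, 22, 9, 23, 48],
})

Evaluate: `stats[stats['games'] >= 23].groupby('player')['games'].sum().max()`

162

filter rows where games >= 23:
  player  mins  games
0    Eli    22     64
1    Eli    33     46
2   Dana    39     66
3   Dana    30     27
4   Dana    18     46
7   Dana    22     23
8    Eli    47     48
group by player, sum of games:
player
Dana    162
Eli     158
Name: games, dtype: int64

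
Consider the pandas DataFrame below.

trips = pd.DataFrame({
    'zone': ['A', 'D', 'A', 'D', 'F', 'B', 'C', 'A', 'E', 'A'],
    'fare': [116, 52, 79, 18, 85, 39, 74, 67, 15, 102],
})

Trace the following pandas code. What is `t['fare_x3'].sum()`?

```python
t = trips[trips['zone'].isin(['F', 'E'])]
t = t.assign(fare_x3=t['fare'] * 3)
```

300

filter rows where zone in ['F', 'E']:
  zone  fare
4    F    85
8    E    15
add column fare_x3 = t['fare'] * 3:
  zone  fare  fare_x3
4    F    85      255
8    E    15       45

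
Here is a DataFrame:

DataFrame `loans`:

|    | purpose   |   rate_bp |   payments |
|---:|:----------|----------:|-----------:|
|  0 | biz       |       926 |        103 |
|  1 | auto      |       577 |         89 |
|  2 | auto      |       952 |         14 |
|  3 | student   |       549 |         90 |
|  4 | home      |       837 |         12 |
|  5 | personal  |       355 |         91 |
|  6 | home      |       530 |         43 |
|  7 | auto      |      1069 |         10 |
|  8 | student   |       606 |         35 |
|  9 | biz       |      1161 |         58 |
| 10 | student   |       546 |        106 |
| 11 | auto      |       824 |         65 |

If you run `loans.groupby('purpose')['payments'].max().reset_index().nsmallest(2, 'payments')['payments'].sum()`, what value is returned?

132

group by purpose, max of payments:
purpose
auto         89
biz         103
home         43
personal     91
student     106
Name: payments, dtype: int64
reset_index():
    purpose  payments
0      auto        89
1       biz       103
2      home        43
3  personal        91
4   student       106
take 2 rows with smallest payments:
  purpose  payments
2    home        43
0    auto        89
Hence 132.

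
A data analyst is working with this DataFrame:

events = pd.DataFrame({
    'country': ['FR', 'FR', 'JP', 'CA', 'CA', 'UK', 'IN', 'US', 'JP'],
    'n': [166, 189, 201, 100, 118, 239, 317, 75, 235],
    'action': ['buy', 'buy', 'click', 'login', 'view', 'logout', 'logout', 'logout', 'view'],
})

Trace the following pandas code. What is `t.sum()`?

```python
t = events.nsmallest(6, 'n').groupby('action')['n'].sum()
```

849

take 6 rows with smallest n:
  country    n  action
7      US   75  logout
3      CA  100   login
4      CA  118    view
0      FR  166     buy
1      FR  189     buy
2      JP  201   click
group by action, sum of n:
action
buy       355
click     201
login     100
logout     75
view      118
Name: n, dtype: int64
Taking the sum of the resulting series gives 849.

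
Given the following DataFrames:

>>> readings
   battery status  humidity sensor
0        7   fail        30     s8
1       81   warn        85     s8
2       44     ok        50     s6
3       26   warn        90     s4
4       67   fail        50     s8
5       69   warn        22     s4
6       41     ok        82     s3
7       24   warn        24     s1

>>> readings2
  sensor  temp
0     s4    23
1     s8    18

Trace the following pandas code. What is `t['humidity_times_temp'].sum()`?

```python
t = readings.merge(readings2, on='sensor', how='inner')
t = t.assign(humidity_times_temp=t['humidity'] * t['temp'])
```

merge on 'sensor' (how='inner') → 5 rows:
   battery status  humidity sensor  temp
0        7   fail        30     s8    18
1       81   warn        85     s8    18
2       26   warn        90     s4    23
3       67   fail        50     s8    18
4       69   warn        22     s4    23
add column humidity_times_temp = t['humidity'] * t['temp']:
   battery status  humidity sensor  temp  humidity_times_temp
0        7   fail        30     s8    18                  540
1       81   warn        85     s8    18                 1530
2       26   warn        90     s4    23                 2070
3       67   fail        50     s8    18                  900
4       69   warn        22     s4    23                  506
Then the sum of column 'humidity_times_temp': 5546

5546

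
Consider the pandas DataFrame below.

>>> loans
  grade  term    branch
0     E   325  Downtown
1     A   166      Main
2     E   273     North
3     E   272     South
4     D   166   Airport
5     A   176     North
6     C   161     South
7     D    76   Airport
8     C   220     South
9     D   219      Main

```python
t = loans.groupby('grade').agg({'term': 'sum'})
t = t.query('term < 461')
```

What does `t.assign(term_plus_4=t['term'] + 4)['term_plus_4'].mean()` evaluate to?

365.5

group by grade, sum of term:
       term
grade      
A       342
C       381
D       461
E       870
filter rows where term < 461:
       term
grade      
A       342
C       381
add column term_plus_4 = t['term'] + 4:
       term  term_plus_4
grade                   
A       342          346
C       381          385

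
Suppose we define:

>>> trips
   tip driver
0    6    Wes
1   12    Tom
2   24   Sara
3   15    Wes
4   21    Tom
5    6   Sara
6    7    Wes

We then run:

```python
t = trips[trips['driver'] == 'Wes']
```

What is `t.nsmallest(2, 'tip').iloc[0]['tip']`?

filter rows where driver == 'Wes':
   tip driver
0    6    Wes
3   15    Wes
6    7    Wes
take 2 rows with smallest tip:
   tip driver
0    6    Wes
6    7    Wes
So iloc[0]['tip'] = 6.

6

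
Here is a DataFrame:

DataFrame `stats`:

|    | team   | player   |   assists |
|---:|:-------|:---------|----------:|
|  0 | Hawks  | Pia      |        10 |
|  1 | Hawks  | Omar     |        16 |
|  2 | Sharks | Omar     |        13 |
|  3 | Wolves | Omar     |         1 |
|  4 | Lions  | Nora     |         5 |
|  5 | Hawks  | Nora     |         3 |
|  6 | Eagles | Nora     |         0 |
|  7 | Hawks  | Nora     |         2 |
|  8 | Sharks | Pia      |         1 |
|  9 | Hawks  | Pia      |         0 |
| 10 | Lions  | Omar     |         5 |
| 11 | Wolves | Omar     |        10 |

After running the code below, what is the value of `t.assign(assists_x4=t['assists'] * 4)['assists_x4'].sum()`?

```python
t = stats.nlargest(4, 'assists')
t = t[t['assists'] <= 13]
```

take 4 rows with largest assists:
      team player  assists
1    Hawks   Omar       16
2   Sharks   Omar       13
0    Hawks    Pia       10
11  Wolves   Omar       10
filter rows where assists <= 13:
      team player  assists
2   Sharks   Omar       13
0    Hawks    Pia       10
11  Wolves   Omar       10
add column assists_x4 = t['assists'] * 4:
      team player  assists  assists_x4
2   Sharks   Omar       13          52
0    Hawks    Pia       10          40
11  Wolves   Omar       10          40

132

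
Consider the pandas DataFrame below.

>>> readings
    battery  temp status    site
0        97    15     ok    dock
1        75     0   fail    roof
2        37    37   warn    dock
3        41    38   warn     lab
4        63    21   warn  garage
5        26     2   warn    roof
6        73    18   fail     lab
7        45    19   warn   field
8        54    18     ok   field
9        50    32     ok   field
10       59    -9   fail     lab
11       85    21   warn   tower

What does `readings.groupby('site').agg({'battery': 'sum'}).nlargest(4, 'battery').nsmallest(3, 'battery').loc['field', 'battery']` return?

149

group by site, sum of battery:
        battery
site           
dock        134
field       149
garage       63
lab         173
roof        101
tower        85
take 4 rows with largest battery:
       battery
site          
lab        173
field      149
dock       134
roof       101
take 3 rows with smallest battery:
       battery
site          
roof       101
dock       134
field      149
Reading off the value at row 'field', column 'battery', we get 149.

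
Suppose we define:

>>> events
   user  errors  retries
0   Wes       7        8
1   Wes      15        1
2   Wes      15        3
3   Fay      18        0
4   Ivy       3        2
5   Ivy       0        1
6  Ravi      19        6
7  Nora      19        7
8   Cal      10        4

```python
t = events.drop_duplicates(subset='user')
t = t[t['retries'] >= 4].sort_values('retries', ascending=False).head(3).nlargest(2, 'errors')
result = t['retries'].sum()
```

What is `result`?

13

drop duplicate user (keep=first):
   user  errors  retries
0   Wes       7        8
3   Fay      18        0
4   Ivy       3        2
6  Ravi      19        6
7  Nora      19        7
8   Cal      10        4
filter rows where retries >= 4:
   user  errors  retries
0   Wes       7        8
6  Ravi      19        6
7  Nora      19        7
8   Cal      10        4
sort by retries descending:
   user  errors  retries
0   Wes       7        8
7  Nora      19        7
6  Ravi      19        6
8   Cal      10        4
take first 3 rows:
   user  errors  retries
0   Wes       7        8
7  Nora      19        7
6  Ravi      19        6
take 2 rows with largest errors:
   user  errors  retries
7  Nora      19        7
6  Ravi      19        6
The sum of column 'retries' is 13.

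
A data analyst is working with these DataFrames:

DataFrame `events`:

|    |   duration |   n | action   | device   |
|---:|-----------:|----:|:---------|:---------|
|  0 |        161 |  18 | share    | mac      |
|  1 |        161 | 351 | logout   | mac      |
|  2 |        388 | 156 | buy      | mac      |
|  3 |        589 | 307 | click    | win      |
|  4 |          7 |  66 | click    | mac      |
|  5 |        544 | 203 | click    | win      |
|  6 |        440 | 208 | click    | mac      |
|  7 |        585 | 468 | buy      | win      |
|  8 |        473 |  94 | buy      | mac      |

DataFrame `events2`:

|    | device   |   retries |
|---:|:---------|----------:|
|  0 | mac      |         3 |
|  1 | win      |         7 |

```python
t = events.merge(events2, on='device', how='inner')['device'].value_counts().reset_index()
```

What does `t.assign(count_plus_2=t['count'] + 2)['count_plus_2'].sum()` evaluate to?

merge on 'device' (how='inner') → 9 rows:
   duration    n  action device  retries
0       161   18   share    mac        3
1       161  351  logout    mac        3
2       388  156     buy    mac        3
3       589  307   click    win        7
4         7   66   click    mac        3
5       544  203   click    win        7
6       440  208   click    mac        3
7       585  468     buy    win        7
8       473   94     buy    mac        3
value_counts of device:
device
mac    6
win    3
Name: count, dtype: int64
reset_index():
  device  count
0    mac      6
1    win      3
add column count_plus_2 = t['count'] + 2:
  device  count  count_plus_2
0    mac      6             8
1    win      3             5
sum of column 'count_plus_2' → 13

13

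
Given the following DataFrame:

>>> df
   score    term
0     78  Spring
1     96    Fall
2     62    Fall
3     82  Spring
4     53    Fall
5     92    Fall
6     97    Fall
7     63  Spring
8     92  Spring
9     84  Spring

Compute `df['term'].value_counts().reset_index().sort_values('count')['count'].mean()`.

5.0

value_counts of term:
term
Spring    5
Fall      5
Name: count, dtype: int64
reset_index():
     term  count
0  Spring      5
1    Fall      5
sort by count:
     term  count
0  Spring      5
1    Fall      5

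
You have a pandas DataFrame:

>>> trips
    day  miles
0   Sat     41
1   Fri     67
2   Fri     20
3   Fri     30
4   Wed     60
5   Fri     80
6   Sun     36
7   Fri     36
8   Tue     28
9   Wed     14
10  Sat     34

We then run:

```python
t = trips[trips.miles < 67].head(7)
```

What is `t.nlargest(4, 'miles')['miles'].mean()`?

filter rows where miles < 67:
    day  miles
0   Sat     41
2   Fri     20
3   Fri     30
4   Wed     60
6   Sun     36
7   Fri     36
8   Tue     28
9   Wed     14
10  Sat     34
take first 7 rows:
   day  miles
0  Sat     41
2  Fri     20
3  Fri     30
4  Wed     60
6  Sun     36
7  Fri     36
8  Tue     28
take 4 rows with largest miles:
   day  miles
4  Wed     60
0  Sat     41
6  Sun     36
7  Fri     36

43.25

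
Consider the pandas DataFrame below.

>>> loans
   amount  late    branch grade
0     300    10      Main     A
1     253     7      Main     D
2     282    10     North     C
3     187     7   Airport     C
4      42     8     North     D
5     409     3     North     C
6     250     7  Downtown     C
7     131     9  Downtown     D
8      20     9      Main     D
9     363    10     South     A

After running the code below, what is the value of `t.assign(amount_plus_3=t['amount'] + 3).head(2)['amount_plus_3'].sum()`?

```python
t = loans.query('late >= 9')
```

filter rows where late >= 9:
   amount  late    branch grade
0     300    10      Main     A
2     282    10     North     C
7     131     9  Downtown     D
8      20     9      Main     D
9     363    10     South     A
add column amount_plus_3 = t['amount'] + 3:
   amount  late    branch grade  amount_plus_3
0     300    10      Main     A            303
2     282    10     North     C            285
7     131     9  Downtown     D            134
8      20     9      Main     D             23
9     363    10     South     A            366
take first 2 rows:
   amount  late branch grade  amount_plus_3
0     300    10   Main     A            303
2     282    10  North     C            285

588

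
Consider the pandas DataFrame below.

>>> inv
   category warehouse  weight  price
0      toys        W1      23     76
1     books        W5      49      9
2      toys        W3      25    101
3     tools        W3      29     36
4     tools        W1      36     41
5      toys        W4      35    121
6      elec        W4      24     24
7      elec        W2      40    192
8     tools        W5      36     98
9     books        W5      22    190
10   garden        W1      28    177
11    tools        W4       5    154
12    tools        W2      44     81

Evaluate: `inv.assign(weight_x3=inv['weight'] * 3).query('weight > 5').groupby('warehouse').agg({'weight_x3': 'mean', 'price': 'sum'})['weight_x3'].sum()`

489.5

add column weight_x3 = inv['weight'] * 3:
   category warehouse  weight  price  weight_x3
0      toys        W1      23     76         69
1     books        W5      49      9        147
2      toys        W3      25    101         75
3     tools        W3      29     36         87
4     tools        W1      36     41        108
5      toys        W4      35    121        105
6      elec        W4      24     24         72
7      elec        W2      40    192        120
8     tools        W5      36     98        108
9     books        W5      22    190         66
10   garden        W1      28    177         84
11    tools        W4       5    154         15
12    tools        W2      44     81        132
filter rows where weight > 5:
   category warehouse  weight  price  weight_x3
0      toys        W1      23     76         69
1     books        W5      49      9        147
2      toys        W3      25    101         75
3     tools        W3      29     36         87
4     tools        W1      36     41        108
5      toys        W4      35    121        105
6      elec        W4      24     24         72
7      elec        W2      40    192        120
8     tools        W5      36     98        108
9     books        W5      22    190         66
10   garden        W1      28    177         84
12    tools        W2      44     81        132
group by warehouse: mean(weight_x3), sum(price):
           weight_x3  price
warehouse                  
W1              87.0    294
W2             126.0    273
W3              81.0    137
W4              88.5    145
W5             107.0    297
Then the sum of column 'weight_x3': 489.5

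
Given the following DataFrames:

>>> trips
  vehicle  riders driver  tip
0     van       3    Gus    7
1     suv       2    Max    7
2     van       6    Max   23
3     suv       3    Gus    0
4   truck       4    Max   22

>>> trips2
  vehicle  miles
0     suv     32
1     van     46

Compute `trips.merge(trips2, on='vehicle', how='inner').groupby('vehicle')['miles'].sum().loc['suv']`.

merge on 'vehicle' (how='inner') → 4 rows:
  vehicle  riders driver  tip  miles
0     van       3    Gus    7     46
1     suv       2    Max    7     32
2     van       6    Max   23     46
3     suv       3    Gus    0     32
group by vehicle, sum of miles:
vehicle
suv    64
van    92
Name: miles, dtype: int64
The value at index 'suv' is 64.

64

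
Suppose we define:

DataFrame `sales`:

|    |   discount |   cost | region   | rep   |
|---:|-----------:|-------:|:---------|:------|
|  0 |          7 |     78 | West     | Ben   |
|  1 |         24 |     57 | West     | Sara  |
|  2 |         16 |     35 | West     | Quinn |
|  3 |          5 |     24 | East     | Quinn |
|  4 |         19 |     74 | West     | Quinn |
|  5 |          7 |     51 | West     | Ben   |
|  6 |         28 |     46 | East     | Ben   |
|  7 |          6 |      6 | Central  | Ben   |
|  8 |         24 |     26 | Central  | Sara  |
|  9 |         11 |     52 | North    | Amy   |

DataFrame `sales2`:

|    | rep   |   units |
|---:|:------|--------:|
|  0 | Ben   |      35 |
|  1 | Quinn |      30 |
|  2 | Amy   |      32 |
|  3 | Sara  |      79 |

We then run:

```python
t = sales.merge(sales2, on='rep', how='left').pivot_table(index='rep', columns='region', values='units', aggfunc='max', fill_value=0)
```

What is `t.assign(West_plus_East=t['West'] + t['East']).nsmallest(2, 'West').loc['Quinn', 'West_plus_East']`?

merge on 'rep' (how='left') → 10 rows:
   discount  cost   region    rep  units
0         7    78     West    Ben     35
1        24    57     West   Sara     79
2        16    35     West  Quinn     30
3         5    24     East  Quinn     30
4        19    74     West  Quinn     30
5         7    51     West    Ben     35
6        28    46     East    Ben     35
7         6     6  Central    Ben     35
8        24    26  Central   Sara     79
9        11    52    North    Amy     32
pivot: rows=rep, cols=region, max(units):
region  Central  East  North  West
rep                               
Amy           0     0     32     0
Ben          35    35      0    35
Quinn         0    30      0    30
Sara         79     0      0    79
add column West_plus_East = t['West'] + t['East']:
region  Central  East  North  West  West_plus_East
rep                                               
Amy           0     0     32     0               0
Ben          35    35      0    35              70
Quinn         0    30      0    30              60
Sara         79     0      0    79              79
take 2 rows with smallest West:
region  Central  East  North  West  West_plus_East
rep                                               
Amy           0     0     32     0               0
Quinn         0    30      0    30              60

60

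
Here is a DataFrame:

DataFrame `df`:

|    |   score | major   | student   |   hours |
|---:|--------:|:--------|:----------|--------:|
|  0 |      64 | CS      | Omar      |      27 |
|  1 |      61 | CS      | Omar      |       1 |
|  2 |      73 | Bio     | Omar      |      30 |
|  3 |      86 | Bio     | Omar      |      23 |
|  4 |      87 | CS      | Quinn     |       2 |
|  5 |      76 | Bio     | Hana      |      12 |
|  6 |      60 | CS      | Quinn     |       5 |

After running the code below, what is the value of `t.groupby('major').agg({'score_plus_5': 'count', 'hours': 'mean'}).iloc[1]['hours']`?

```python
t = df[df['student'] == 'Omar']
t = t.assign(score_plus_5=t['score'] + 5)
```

filter rows where student == 'Omar':
   score major student  hours
0     64    CS    Omar     27
1     61    CS    Omar      1
2     73   Bio    Omar     30
3     86   Bio    Omar     23
add column score_plus_5 = t['score'] + 5:
   score major student  hours  score_plus_5
0     64    CS    Omar     27            69
1     61    CS    Omar      1            66
2     73   Bio    Omar     30            78
3     86   Bio    Omar     23            91
group by major: count(score_plus_5), mean(hours):
       score_plus_5  hours
major                     
Bio               2   26.5
CS                2   14.0

14.0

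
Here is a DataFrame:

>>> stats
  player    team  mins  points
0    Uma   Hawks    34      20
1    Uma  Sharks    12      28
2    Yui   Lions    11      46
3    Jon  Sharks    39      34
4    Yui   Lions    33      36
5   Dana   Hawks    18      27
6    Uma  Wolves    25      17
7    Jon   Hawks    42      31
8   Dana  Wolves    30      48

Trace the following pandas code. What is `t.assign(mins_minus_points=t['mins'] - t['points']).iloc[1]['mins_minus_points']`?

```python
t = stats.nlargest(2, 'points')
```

take 2 rows with largest points:
  player    team  mins  points
8   Dana  Wolves    30      48
2    Yui   Lions    11      46
add column mins_minus_points = t['mins'] - t['points']:
  player    team  mins  points  mins_minus_points
8   Dana  Wolves    30      48                -18
2    Yui   Lions    11      46                -35

-35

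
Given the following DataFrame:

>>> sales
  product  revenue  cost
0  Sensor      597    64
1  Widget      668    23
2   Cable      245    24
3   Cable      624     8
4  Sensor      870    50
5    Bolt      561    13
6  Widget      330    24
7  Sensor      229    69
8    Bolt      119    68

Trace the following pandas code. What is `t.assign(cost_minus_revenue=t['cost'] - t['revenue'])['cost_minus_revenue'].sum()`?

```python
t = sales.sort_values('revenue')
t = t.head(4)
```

sort by revenue:
  product  revenue  cost
8    Bolt      119    68
7  Sensor      229    69
2   Cable      245    24
6  Widget      330    24
5    Bolt      561    13
0  Sensor      597    64
3   Cable      624     8
1  Widget      668    23
4  Sensor      870    50
take first 4 rows:
  product  revenue  cost
8    Bolt      119    68
7  Sensor      229    69
2   Cable      245    24
6  Widget      330    24
add column cost_minus_revenue = t['cost'] - t['revenue']:
  product  revenue  cost  cost_minus_revenue
8    Bolt      119    68                 -51
7  Sensor      229    69                -160
2   Cable      245    24                -221
6  Widget      330    24                -306
Then the sum of column 'cost_minus_revenue': -738

-738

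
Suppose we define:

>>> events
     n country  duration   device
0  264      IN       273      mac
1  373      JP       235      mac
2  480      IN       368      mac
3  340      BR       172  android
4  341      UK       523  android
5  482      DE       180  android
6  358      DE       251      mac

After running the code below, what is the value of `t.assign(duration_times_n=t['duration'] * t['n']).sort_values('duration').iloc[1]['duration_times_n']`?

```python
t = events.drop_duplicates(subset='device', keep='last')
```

drop duplicate device (keep=last):
     n country  duration   device
5  482      DE       180  android
6  358      DE       251      mac
add column duration_times_n = t['duration'] * t['n']:
     n country  duration   device  duration_times_n
5  482      DE       180  android             86760
6  358      DE       251      mac             89858
sort by duration:
     n country  duration   device  duration_times_n
5  482      DE       180  android             86760
6  358      DE       251      mac             89858

89858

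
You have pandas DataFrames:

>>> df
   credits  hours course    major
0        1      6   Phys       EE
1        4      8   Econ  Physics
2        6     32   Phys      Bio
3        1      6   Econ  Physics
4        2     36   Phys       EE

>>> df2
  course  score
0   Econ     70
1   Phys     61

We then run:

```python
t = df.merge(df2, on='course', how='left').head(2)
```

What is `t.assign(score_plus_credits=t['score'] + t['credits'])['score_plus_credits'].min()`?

62

merge on 'course' (how='left') → 5 rows:
   credits  hours course    major  score
0        1      6   Phys       EE     61
1        4      8   Econ  Physics     70
2        6     32   Phys      Bio     61
3        1      6   Econ  Physics     70
4        2     36   Phys       EE     61
take first 2 rows:
   credits  hours course    major  score
0        1      6   Phys       EE     61
1        4      8   Econ  Physics     70
add column score_plus_credits = t['score'] + t['credits']:
   credits  hours course    major  score  score_plus_credits
0        1      6   Phys       EE     61                  62
1        4      8   Econ  Physics     70                  74
The min of column 'score_plus_credits' is 62.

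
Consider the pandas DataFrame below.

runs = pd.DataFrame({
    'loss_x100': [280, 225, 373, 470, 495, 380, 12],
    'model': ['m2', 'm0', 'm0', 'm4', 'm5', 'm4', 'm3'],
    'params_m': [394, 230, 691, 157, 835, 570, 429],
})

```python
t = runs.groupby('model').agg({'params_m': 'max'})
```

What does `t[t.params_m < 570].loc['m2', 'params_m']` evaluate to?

394

group by model, max of params_m:
       params_m
model          
m0          691
m2          394
m3          429
m4          570
m5          835
filter rows where params_m < 570:
       params_m
model          
m2          394
m3          429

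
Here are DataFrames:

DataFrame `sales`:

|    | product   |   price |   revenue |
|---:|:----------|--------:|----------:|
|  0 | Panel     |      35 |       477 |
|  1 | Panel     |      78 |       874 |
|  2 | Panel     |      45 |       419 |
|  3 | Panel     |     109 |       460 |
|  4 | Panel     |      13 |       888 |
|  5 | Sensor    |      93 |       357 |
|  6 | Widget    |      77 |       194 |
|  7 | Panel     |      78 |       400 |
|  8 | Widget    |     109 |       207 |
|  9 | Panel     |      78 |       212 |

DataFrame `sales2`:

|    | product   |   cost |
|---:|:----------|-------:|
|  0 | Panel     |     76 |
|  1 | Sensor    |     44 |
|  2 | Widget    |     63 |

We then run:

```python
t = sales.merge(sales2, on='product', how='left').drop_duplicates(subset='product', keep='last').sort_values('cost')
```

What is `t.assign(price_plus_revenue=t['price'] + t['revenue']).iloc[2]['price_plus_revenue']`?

merge on 'product' (how='left') → 10 rows:
  product  price  revenue  cost
0   Panel     35      477    76
1   Panel     78      874    76
2   Panel     45      419    76
3   Panel    109      460    76
4   Panel     13      888    76
5  Sensor     93      357    44
6  Widget     77      194    63
7   Panel     78      400    76
8  Widget    109      207    63
9   Panel     78      212    76
drop duplicate product (keep=last):
  product  price  revenue  cost
5  Sensor     93      357    44
8  Widget    109      207    63
9   Panel     78      212    76
sort by cost:
  product  price  revenue  cost
5  Sensor     93      357    44
8  Widget    109      207    63
9   Panel     78      212    76
add column price_plus_revenue = t['price'] + t['revenue']:
  product  price  revenue  cost  price_plus_revenue
5  Sensor     93      357    44                 450
8  Widget    109      207    63                 316
9   Panel     78      212    76                 290
Hence 290.

290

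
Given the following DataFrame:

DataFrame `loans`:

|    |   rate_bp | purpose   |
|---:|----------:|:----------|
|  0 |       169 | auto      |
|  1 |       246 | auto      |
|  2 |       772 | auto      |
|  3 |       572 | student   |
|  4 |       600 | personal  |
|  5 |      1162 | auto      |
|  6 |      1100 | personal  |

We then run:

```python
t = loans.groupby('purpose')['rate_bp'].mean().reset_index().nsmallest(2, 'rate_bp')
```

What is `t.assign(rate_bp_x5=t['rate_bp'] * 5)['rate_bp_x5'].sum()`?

5796.25

group by purpose, mean of rate_bp:
purpose
auto        587.25
personal    850.00
student     572.00
Name: rate_bp, dtype: float64
reset_index():
    purpose  rate_bp
0      auto   587.25
1  personal   850.00
2   student   572.00
take 2 rows with smallest rate_bp:
   purpose  rate_bp
2  student   572.00
0     auto   587.25
add column rate_bp_x5 = t['rate_bp'] * 5:
   purpose  rate_bp  rate_bp_x5
2  student   572.00     2860.00
0     auto   587.25     2936.25
sum of column 'rate_bp_x5' → 5796.25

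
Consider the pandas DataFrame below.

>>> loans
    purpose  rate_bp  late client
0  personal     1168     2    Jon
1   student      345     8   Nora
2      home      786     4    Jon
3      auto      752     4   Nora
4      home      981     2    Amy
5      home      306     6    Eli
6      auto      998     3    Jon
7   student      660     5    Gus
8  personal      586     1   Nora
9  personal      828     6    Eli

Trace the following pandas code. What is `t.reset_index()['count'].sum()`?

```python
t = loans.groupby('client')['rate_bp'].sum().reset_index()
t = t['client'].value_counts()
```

group by client, sum of rate_bp:
client
Amy      981
Eli     1134
Gus      660
Jon     2952
Nora    1683
Name: rate_bp, dtype: int64
reset_index():
  client  rate_bp
0    Amy      981
1    Eli     1134
2    Gus      660
3    Jon     2952
4   Nora     1683
value_counts of client:
client
Amy     1
Eli     1
Gus     1
Jon     1
Nora    1
Name: count, dtype: int64
reset_index():
  client  count
0    Amy      1
1    Eli      1
2    Gus      1
3    Jon      1
4   Nora      1
Taking the sum of column 'count' gives 5.

5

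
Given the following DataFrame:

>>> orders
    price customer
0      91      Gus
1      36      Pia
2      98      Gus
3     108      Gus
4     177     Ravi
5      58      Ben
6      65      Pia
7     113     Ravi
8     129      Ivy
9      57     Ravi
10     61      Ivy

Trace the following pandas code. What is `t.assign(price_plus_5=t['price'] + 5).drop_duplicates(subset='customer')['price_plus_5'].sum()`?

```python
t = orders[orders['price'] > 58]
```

482

filter rows where price > 58:
    price customer
0      91      Gus
2      98      Gus
3     108      Gus
4     177     Ravi
6      65      Pia
7     113     Ravi
8     129      Ivy
10     61      Ivy
add column price_plus_5 = t['price'] + 5:
    price customer  price_plus_5
0      91      Gus            96
2      98      Gus           103
3     108      Gus           113
4     177     Ravi           182
6      65      Pia            70
7     113     Ravi           118
8     129      Ivy           134
10     61      Ivy            66
drop duplicate customer (keep=first):
   price customer  price_plus_5
0     91      Gus            96
4    177     Ravi           182
6     65      Pia            70
8    129      Ivy           134
Reading off the sum of column 'price_plus_5', we get 482.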